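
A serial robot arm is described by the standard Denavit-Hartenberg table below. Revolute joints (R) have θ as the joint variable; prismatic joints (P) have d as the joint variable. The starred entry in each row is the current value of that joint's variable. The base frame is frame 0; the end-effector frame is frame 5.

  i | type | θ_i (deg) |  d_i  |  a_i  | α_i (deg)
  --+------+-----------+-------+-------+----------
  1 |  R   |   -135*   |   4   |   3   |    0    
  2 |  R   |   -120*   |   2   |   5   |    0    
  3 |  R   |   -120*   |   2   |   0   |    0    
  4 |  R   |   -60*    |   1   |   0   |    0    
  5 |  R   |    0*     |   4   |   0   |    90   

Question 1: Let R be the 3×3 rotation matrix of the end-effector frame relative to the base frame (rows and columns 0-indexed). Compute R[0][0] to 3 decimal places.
End-effector x-axis (col 0 of R) = (0.2588,-0.9659,0.0000)
R[0][0] = 0.2588

0.259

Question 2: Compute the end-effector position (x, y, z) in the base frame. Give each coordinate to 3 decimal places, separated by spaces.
-3.415 2.708 13.000

after link 1: o_1 = (-2.1213, -2.1213, 4.0000)
after link 2: o_2 = (-3.4154, 2.7083, 6.0000)
after link 3: o_3 = (-3.4154, 2.7083, 8.0000)
after link 4: o_4 = (-3.4154, 2.7083, 9.0000)
after link 5: o_5 = (-3.4154, 2.7083, 13.0000)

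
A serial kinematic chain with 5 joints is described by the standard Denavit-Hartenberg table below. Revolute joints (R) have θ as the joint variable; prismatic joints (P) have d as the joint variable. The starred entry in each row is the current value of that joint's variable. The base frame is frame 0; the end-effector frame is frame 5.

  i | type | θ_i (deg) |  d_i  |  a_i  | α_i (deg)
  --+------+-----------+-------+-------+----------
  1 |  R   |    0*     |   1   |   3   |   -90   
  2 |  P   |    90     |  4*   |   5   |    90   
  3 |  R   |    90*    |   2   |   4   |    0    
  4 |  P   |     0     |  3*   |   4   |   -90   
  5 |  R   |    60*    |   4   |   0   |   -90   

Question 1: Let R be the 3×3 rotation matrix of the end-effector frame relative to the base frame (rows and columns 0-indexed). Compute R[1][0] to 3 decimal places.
0.500

End-effector x-axis (col 0 of R) = (-0.8660,0.5000,0.0000)
R[1][0] = 0.5000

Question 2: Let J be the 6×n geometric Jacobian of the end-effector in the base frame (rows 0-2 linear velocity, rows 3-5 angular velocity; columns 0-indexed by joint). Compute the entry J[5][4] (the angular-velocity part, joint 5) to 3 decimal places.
1.000

axis z_4 = (0.0000,0.0000,1.0000); lever o_n−o_4 = (0.0000,0.0000,4.0000)
cross product → J_v[:, 4] = (0.0000,0.0000,0.0000)
J_ω[:, 4] = z_4
entry J[5][4] = 1.0000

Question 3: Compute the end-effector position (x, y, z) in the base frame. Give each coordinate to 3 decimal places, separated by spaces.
after link 1: o_1 = (3.0000, 0.0000, 1.0000)
after link 2: o_2 = (3.0000, 4.0000, -4.0000)
after link 3: o_3 = (5.0000, 8.0000, -4.0000)
after link 4: o_4 = (8.0000, 12.0000, -4.0000)
after link 5: o_5 = (8.0000, 12.0000, 0.0000)

8.000 12.000 0.000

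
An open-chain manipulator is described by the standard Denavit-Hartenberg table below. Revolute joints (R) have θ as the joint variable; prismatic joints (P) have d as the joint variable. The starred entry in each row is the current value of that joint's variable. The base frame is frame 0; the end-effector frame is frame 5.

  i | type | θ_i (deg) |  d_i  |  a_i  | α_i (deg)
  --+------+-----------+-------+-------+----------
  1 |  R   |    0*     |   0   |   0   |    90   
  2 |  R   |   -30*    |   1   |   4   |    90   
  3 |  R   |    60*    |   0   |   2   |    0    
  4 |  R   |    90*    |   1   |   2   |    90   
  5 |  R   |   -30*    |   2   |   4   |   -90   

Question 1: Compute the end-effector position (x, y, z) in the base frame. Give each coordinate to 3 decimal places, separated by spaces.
after link 1: o_1 = (0.0000, 0.0000, 0.0000)
after link 2: o_2 = (3.4641, -1.0000, -2.0000)
after link 3: o_3 = (4.3301, -2.7321, -2.5000)
after link 4: o_4 = (2.3301, -3.7321, -2.5000)
after link 5: o_5 = (1.5981, -7.1962, 0.2321)

1.598 -7.196 0.232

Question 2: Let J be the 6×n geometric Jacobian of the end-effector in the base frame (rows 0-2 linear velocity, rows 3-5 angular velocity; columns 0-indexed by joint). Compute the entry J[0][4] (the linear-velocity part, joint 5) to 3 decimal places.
-3.232

axis z_4 = (0.4330,-0.8660,-0.2500); lever o_n−o_4 = (-0.7321,-3.4641,2.7321)
cross product → J_v[:, 4] = (-3.2321,-1.0000,-2.1340)
J_ω[:, 4] = z_4
entry J[0][4] = -3.2321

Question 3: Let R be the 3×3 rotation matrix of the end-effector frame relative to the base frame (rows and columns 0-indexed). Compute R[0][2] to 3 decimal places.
End-effector z-axis (col 2 of R) = (-0.8080,-0.2500,-0.5335)
R[0][2] = -0.8080

-0.808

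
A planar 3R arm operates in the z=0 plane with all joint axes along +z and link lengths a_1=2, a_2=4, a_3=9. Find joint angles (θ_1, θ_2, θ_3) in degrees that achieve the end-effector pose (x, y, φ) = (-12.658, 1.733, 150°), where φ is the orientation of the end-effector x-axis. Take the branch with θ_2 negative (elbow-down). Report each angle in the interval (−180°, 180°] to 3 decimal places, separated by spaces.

wrist centre = target − a_3·(cos φ, sin φ) = (-4.8638, -2.7670)
cos θ_2 = (31.3126−2²−4²)/(2·2·4) = 0.7070; θ_2 = -45.0058° (elbow-down)
β = atan2(-2.7670,-4.8638) = -150.3644°; ψ = atan2(-2.8287,4.8281) = -30.3652°
θ_1 = β − ψ = -119.9992°
θ_3 = φ − θ_1 − θ_2 = -44.9950° (wrapped to (-180°,180°])

-119.999 -45.006 -44.995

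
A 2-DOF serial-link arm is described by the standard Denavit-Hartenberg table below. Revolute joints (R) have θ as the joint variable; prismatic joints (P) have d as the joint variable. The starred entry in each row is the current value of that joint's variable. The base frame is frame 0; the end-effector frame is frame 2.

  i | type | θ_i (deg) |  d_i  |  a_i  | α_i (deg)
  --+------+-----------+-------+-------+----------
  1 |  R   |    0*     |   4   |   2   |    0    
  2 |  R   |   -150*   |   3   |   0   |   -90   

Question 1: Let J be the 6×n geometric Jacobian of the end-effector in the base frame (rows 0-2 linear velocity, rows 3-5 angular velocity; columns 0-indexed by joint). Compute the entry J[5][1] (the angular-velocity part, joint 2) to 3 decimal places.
1.000

axis z_1 = (0.0000,0.0000,1.0000); lever o_n−o_1 = (0.0000,0.0000,3.0000)
cross product → J_v[:, 1] = (0.0000,0.0000,0.0000)
J_ω[:, 1] = z_1
entry J[5][1] = 1.0000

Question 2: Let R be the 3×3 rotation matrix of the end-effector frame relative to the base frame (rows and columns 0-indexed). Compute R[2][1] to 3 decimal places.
End-effector y-axis (col 1 of R) = (0.0000,-0.0000,-1.0000)
R[2][1] = -1.0000

-1.000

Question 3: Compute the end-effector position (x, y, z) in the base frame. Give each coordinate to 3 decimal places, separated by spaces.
after link 1: o_1 = (2.0000, 0.0000, 4.0000)
after link 2: o_2 = (2.0000, 0.0000, 7.0000)

2.000 0.000 7.000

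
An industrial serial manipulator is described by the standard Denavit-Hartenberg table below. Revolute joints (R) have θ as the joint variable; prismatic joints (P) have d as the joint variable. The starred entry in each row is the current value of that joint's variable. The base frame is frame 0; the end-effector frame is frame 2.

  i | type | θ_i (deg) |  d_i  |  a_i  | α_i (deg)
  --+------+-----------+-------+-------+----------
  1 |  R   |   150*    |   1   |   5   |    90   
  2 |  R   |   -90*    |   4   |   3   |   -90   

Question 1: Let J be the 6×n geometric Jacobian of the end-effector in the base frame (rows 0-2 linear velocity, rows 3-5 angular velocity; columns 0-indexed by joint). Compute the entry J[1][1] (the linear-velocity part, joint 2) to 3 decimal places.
1.500

axis z_1 = (0.5000,0.8660,0.0000); lever o_n−o_1 = (2.0000,3.4641,-3.0000)
cross product → J_v[:, 1] = (-2.5981,1.5000,0.0000)
J_ω[:, 1] = z_1
entry J[1][1] = 1.5000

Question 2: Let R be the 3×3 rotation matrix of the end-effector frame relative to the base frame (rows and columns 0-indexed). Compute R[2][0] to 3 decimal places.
End-effector x-axis (col 0 of R) = (-0.0000,0.0000,-1.0000)
R[2][0] = -1.0000

-1.000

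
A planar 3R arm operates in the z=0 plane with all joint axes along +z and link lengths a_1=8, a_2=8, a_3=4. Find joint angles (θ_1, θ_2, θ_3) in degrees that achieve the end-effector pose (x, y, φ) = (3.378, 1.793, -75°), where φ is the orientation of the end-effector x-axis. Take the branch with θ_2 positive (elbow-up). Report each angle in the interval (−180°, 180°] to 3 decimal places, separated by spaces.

0.002 135.002 149.996

wrist centre = target − a_3·(cos φ, sin φ) = (2.3427, 5.6567)
cos θ_2 = (37.4866−8²−8²)/(2·8·8) = -0.7071; θ_2 = 135.0023° (elbow-up)
β = atan2(5.6567,2.3427) = 67.5031°; ψ = atan2(5.6566,2.3429) = 67.5012°
θ_1 = β − ψ = 0.0019°
θ_3 = φ − θ_1 − θ_2 = 149.9957° (wrapped to (-180°,180°])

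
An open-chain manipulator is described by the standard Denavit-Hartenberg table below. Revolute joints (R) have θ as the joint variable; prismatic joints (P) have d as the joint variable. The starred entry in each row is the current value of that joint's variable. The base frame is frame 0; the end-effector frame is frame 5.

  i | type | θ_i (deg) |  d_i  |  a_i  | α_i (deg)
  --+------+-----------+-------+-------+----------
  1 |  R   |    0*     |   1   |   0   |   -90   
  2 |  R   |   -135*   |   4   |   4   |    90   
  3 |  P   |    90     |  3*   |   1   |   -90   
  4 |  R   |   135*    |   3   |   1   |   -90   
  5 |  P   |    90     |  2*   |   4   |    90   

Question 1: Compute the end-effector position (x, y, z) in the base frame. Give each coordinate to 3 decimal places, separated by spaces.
after link 1: o_1 = (0.0000, 0.0000, 1.0000)
after link 2: o_2 = (-2.8284, 4.0000, 3.8284)
after link 3: o_3 = (-4.9497, 5.0000, 1.7071)
after link 4: o_4 = (-2.3284, 4.2929, 0.0858)
after link 5: o_5 = (-6.1569, 2.8787, 1.9142)

-6.157 2.879 1.914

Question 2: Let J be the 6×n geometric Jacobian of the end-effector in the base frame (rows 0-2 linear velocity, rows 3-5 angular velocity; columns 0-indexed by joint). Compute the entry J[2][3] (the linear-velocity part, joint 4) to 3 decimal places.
-1.500

axis z_3 = (0.7071,0.0000,-0.7071); lever o_n−o_3 = (-1.2071,-2.1213,0.2071)
cross product → J_v[:, 3] = (-1.5000,0.7071,-1.5000)
J_ω[:, 3] = z_3
entry J[2][3] = -1.5000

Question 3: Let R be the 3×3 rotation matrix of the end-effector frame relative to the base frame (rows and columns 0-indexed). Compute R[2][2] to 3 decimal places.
0.500

End-effector z-axis (col 2 of R) = (0.5000,-0.7071,0.5000)
R[2][2] = 0.5000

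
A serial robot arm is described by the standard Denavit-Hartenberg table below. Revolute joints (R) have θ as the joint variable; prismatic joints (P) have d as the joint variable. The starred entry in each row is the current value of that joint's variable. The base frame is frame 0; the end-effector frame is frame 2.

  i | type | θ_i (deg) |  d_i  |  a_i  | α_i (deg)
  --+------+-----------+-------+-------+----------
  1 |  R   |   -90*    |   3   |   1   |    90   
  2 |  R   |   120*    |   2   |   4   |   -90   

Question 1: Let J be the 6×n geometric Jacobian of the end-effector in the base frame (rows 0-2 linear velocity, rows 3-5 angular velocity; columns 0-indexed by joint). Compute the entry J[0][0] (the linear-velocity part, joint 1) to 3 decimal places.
-1.000

axis z_0 = ẑ; lever o_n−o_0 = (-2.0000,1.0000,6.4641)
cross product → J_v[:, 0] = (-1.0000,-2.0000,0.0000)
J_ω[:, 0] = z_0
entry J[0][0] = -1.0000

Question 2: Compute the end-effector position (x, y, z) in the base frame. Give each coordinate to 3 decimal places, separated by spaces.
after link 1: o_1 = (0.0000, -1.0000, 3.0000)
after link 2: o_2 = (-2.0000, 1.0000, 6.4641)

-2.000 1.000 6.464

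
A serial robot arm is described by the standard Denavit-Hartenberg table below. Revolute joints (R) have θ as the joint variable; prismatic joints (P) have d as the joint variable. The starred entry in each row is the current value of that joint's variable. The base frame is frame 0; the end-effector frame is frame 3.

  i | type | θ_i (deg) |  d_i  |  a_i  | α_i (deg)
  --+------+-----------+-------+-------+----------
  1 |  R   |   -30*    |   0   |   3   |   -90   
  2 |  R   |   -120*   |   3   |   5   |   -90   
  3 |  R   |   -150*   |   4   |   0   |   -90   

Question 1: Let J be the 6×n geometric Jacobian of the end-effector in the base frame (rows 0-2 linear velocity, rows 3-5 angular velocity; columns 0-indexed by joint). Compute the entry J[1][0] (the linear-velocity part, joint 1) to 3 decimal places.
4.933

axis z_0 = ẑ; lever o_n−o_0 = (4.9330,0.6160,6.3301)
cross product → J_v[:, 0] = (-0.6160,4.9330,0.0000)
J_ω[:, 0] = z_0
entry J[1][0] = 4.9330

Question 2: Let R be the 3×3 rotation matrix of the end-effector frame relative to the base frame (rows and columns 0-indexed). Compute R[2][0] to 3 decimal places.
End-effector x-axis (col 0 of R) = (0.6250,0.2165,-0.7500)
R[2][0] = -0.7500

-0.750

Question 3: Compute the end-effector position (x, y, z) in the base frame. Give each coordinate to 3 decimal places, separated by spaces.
after link 1: o_1 = (2.5981, -1.5000, 0.0000)
after link 2: o_2 = (1.9330, 2.3481, 4.3301)
after link 3: o_3 = (4.9330, 0.6160, 6.3301)

4.933 0.616 6.330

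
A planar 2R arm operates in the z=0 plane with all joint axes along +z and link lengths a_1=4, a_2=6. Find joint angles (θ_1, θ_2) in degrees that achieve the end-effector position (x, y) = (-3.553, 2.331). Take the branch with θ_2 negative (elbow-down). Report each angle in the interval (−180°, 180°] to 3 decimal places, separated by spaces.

cos θ_2 = (18.0574−4²−6²)/(2·4·6) = -0.7071; θ_2 = -135.0025° (elbow-down)
β = atan2(2.3310,-3.5530) = 146.7325°; ψ = atan2(-4.2425,-0.2428) = -93.2759°
θ_1 = β − ψ = 240.0084°

-119.992 -135.003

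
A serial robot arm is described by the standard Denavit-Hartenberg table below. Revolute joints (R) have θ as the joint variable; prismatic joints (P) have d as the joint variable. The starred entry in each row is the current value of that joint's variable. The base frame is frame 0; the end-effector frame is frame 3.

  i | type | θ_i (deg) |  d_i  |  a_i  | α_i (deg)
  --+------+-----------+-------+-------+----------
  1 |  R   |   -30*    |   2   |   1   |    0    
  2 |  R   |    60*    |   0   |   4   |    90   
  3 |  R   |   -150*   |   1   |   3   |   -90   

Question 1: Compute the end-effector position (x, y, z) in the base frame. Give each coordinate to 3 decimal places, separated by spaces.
after link 1: o_1 = (0.8660, -0.5000, 2.0000)
after link 2: o_2 = (4.3301, 1.5000, 2.0000)
after link 3: o_3 = (2.5801, -0.6651, 0.5000)

2.580 -0.665 0.500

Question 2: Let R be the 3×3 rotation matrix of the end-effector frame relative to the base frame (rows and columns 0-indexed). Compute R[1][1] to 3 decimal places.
End-effector y-axis (col 1 of R) = (-0.5000,0.8660,-0.0000)
R[1][1] = 0.8660

0.866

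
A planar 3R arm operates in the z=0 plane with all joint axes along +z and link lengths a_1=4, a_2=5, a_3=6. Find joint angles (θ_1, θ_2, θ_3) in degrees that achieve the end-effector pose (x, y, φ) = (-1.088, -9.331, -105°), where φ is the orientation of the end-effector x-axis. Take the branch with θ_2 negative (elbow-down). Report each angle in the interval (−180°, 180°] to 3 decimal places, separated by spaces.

wrist centre = target − a_3·(cos φ, sin φ) = (0.4649, -3.5354)
cos θ_2 = (12.7155−4²−5²)/(2·4·5) = -0.7071; θ_2 = -135.0004° (elbow-down)
β = atan2(-3.5354,0.4649) = -82.5085°; ψ = atan2(-3.5355,0.4644) = -82.5162°
θ_1 = β − ψ = 0.0077°
θ_3 = φ − θ_1 − θ_2 = 29.9927° (wrapped to (-180°,180°])

0.008 -135.000 29.993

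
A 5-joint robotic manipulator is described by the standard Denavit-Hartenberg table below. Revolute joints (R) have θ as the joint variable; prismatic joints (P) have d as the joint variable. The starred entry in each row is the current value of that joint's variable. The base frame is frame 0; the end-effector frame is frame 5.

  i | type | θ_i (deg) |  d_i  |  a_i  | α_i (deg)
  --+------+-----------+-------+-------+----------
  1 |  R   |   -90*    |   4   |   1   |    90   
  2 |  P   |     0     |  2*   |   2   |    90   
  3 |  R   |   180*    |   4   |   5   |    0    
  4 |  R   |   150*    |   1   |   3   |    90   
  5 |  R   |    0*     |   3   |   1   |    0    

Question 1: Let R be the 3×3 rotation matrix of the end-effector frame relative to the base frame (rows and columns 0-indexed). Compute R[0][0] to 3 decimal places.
0.500

End-effector x-axis (col 0 of R) = (0.5000,-0.8660,-0.0000)
R[0][0] = 0.5000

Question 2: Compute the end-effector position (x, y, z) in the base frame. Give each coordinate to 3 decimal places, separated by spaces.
after link 1: o_1 = (0.0000, -1.0000, 4.0000)
after link 2: o_2 = (-2.0000, -3.0000, 4.0000)
after link 3: o_3 = (-2.0000, 2.0000, 0.0000)
after link 4: o_4 = (-0.5000, -0.5981, -1.0000)
after link 5: o_5 = (2.5981, 0.0359, -1.0000)

2.598 0.036 -1.000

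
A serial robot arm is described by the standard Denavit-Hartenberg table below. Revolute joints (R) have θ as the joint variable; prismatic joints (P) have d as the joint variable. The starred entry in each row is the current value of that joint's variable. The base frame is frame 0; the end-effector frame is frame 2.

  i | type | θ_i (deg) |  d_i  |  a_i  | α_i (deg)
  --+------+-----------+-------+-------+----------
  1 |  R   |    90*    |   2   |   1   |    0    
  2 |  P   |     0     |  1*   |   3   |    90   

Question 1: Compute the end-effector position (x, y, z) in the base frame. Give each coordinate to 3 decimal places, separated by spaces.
after link 1: o_1 = (0.0000, 1.0000, 2.0000)
after link 2: o_2 = (0.0000, 4.0000, 3.0000)

0.000 4.000 3.000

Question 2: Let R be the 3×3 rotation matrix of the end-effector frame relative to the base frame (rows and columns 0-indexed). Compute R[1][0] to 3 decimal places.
End-effector x-axis (col 0 of R) = (0.0000,1.0000,0.0000)
R[1][0] = 1.0000

1.000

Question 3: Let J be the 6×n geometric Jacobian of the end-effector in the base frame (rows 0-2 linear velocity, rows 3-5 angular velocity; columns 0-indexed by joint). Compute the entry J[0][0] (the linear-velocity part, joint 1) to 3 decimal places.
-4.000

axis z_0 = ẑ; lever o_n−o_0 = (0.0000,4.0000,3.0000)
cross product → J_v[:, 0] = (-4.0000,0.0000,0.0000)
J_ω[:, 0] = z_0
entry J[0][0] = -4.0000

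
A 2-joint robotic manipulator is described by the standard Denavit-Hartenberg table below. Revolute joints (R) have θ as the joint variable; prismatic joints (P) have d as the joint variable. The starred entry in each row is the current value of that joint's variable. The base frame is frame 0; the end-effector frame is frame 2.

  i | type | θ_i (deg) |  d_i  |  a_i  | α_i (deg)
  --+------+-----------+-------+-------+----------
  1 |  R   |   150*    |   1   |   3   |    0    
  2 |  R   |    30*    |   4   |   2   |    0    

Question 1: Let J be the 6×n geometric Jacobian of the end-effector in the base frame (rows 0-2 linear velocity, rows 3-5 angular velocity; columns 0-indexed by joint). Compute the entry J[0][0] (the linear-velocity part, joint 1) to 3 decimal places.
axis z_0 = ẑ; lever o_n−o_0 = (-4.5981,1.5000,5.0000)
cross product → J_v[:, 0] = (-1.5000,-4.5981,0.0000)
J_ω[:, 0] = z_0
entry J[0][0] = -1.5000

-1.500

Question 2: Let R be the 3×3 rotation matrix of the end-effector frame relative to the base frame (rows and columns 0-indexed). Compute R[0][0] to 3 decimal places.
-1.000

End-effector x-axis (col 0 of R) = (-1.0000,0.0000,0.0000)
R[0][0] = -1.0000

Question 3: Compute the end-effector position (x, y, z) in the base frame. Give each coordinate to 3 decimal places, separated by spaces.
-4.598 1.500 5.000

after link 1: o_1 = (-2.5981, 1.5000, 1.0000)
after link 2: o_2 = (-4.5981, 1.5000, 5.0000)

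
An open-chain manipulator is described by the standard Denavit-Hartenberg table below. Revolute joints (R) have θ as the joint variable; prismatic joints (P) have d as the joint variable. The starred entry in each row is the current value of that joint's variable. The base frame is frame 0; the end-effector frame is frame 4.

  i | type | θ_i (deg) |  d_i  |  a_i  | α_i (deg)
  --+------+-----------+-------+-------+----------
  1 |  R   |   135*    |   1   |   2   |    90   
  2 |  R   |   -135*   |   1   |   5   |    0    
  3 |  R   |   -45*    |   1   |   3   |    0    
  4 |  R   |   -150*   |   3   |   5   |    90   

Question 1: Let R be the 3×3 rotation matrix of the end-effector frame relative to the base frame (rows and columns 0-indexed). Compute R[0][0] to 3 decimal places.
End-effector x-axis (col 0 of R) = (-0.6124,0.6124,0.5000)
R[0][0] = -0.6124

-0.612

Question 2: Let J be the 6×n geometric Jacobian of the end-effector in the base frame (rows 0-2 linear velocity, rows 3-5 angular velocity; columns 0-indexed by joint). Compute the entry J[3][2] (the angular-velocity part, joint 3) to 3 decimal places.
axis z_2 = (0.7071,0.7071,0.0000); lever o_n−o_2 = (1.8879,3.7690,2.5000)
cross product → J_v[:, 2] = (1.7678,-1.7678,1.3301)
J_ω[:, 2] = z_2
entry J[3][2] = 0.7071

0.707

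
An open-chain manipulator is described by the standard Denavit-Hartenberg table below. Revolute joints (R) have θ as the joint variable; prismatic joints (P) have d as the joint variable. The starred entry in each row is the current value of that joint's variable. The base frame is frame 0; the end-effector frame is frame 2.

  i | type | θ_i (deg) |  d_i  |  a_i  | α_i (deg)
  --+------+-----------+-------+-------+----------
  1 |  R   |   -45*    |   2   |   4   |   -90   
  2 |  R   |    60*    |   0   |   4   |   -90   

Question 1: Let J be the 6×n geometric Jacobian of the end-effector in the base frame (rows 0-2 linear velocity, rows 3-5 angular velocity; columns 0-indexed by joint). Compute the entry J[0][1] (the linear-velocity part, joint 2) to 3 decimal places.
-2.449

axis z_1 = (0.7071,0.7071,0.0000); lever o_n−o_1 = (1.4142,-1.4142,-3.4641)
cross product → J_v[:, 1] = (-2.4495,2.4495,-2.0000)
J_ω[:, 1] = z_1
entry J[0][1] = -2.4495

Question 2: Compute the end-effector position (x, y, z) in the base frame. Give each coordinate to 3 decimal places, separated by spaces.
after link 1: o_1 = (2.8284, -2.8284, 2.0000)
after link 2: o_2 = (4.2426, -4.2426, -1.4641)

4.243 -4.243 -1.464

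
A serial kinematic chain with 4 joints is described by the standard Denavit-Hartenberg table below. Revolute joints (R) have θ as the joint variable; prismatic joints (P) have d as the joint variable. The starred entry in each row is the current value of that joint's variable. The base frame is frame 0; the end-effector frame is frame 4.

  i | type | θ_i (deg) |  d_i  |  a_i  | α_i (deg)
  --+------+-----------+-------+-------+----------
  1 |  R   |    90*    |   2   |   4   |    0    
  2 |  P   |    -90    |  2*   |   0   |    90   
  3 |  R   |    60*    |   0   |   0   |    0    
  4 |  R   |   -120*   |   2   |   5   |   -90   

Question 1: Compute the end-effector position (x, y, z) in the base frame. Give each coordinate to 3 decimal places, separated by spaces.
after link 1: o_1 = (0.0000, 4.0000, 2.0000)
after link 2: o_2 = (0.0000, 4.0000, 4.0000)
after link 3: o_3 = (0.0000, 4.0000, 4.0000)
after link 4: o_4 = (2.5000, 2.0000, -0.3301)

2.500 2.000 -0.330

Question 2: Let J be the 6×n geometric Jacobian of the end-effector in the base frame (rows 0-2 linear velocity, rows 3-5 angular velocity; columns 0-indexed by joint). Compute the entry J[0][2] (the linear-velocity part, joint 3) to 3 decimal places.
4.330

axis z_2 = (0.0000,-1.0000,0.0000); lever o_n−o_2 = (2.5000,-2.0000,-4.3301)
cross product → J_v[:, 2] = (4.3301,0.0000,2.5000)
J_ω[:, 2] = z_2
entry J[0][2] = 4.3301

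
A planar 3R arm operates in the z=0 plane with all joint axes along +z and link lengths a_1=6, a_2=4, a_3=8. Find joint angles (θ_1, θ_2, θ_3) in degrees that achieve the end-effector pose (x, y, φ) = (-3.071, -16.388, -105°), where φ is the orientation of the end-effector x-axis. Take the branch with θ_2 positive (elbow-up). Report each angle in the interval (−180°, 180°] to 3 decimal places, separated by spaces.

-119.999 59.991 -44.991

wrist centre = target − a_3·(cos φ, sin φ) = (-1.0004, -8.6606)
cos θ_2 = (76.0068−6²−4²)/(2·6·4) = 0.5001; θ_2 = 59.9907° (elbow-up)
β = atan2(-8.6606,-1.0004) = -96.5894°; ψ = atan2(3.4638,8.0006) = 23.4098°
θ_1 = β − ψ = -119.9992°
θ_3 = φ − θ_1 − θ_2 = -44.9914° (wrapped to (-180°,180°])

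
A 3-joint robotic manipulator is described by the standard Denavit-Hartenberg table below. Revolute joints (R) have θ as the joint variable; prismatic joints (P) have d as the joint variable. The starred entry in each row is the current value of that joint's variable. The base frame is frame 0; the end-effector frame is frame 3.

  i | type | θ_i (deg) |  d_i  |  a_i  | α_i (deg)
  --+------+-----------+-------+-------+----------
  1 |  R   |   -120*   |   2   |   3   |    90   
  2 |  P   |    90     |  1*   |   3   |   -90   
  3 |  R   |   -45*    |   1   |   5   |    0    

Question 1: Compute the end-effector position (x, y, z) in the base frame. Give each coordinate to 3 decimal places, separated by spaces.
after link 1: o_1 = (-1.5000, -2.5981, 2.0000)
after link 2: o_2 = (-2.3660, -2.0981, 5.0000)
after link 3: o_3 = (-4.9279, 0.5357, 8.5355)

-4.928 0.536 8.536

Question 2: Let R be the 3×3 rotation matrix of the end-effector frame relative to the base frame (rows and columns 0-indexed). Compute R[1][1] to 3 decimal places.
End-effector y-axis (col 1 of R) = (0.6124,-0.3536,0.7071)
R[1][1] = -0.3536

-0.354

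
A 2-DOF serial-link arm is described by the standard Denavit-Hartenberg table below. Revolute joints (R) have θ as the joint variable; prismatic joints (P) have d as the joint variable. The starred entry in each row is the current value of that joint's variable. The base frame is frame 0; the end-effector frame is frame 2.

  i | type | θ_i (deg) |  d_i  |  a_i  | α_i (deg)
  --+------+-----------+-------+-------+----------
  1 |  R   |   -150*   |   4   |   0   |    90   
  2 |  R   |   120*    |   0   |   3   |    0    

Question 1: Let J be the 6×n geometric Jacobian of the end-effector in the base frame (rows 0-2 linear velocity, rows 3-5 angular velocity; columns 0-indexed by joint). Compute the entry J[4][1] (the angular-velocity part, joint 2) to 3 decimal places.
axis z_1 = (-0.5000,0.8660,0.0000); lever o_n−o_1 = (1.2990,0.7500,2.5981)
cross product → J_v[:, 1] = (2.2500,1.2990,-1.5000)
J_ω[:, 1] = z_1
entry J[4][1] = 0.8660

0.866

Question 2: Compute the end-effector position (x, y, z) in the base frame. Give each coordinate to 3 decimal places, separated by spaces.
after link 1: o_1 = (0.0000, 0.0000, 4.0000)
after link 2: o_2 = (1.2990, 0.7500, 6.5981)

1.299 0.750 6.598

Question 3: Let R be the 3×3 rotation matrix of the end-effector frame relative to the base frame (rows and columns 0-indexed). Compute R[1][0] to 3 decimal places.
End-effector x-axis (col 0 of R) = (0.4330,0.2500,0.8660)
R[1][0] = 0.2500

0.250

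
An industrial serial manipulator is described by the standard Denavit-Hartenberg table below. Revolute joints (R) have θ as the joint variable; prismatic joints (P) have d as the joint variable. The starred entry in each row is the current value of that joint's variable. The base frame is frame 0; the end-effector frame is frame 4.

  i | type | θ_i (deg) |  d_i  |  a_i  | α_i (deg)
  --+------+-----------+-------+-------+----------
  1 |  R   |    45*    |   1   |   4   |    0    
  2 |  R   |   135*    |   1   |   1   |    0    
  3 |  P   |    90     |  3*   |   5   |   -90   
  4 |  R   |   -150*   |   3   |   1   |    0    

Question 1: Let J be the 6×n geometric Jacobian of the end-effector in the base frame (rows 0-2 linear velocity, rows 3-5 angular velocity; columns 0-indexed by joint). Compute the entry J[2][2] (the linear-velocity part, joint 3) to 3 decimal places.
prismatic axis z_2 = (0.0000,0.0000,1.0000)
J_v[:, 2] = z_2; J_ω[:, 2] = (0,0,0)
entry J[2][2] = 1.0000

1.000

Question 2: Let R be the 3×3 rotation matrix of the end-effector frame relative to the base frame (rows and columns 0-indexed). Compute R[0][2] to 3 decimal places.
End-effector z-axis (col 2 of R) = (1.0000,-0.0000,0.0000)
R[0][2] = 1.0000

1.000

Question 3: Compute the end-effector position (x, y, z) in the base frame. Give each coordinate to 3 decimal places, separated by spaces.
4.828 -1.306 5.500

after link 1: o_1 = (2.8284, 2.8284, 1.0000)
after link 2: o_2 = (1.8284, 2.8284, 2.0000)
after link 3: o_3 = (1.8284, -2.1716, 5.0000)
after link 4: o_4 = (4.8284, -1.3055, 5.5000)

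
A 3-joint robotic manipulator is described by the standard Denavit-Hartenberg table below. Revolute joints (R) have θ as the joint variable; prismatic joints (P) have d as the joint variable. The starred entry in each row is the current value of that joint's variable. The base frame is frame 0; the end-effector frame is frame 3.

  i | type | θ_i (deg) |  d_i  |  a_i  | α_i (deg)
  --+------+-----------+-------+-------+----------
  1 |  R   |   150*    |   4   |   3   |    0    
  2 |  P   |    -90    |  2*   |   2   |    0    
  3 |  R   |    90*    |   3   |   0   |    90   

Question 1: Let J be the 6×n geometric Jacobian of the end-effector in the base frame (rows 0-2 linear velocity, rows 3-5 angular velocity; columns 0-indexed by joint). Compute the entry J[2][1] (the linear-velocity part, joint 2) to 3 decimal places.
prismatic axis z_1 = (0.0000,0.0000,1.0000)
J_v[:, 1] = z_1; J_ω[:, 1] = (0,0,0)
entry J[2][1] = 1.0000

1.000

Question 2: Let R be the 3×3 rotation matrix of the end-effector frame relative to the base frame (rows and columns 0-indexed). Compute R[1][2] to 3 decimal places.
0.866

End-effector z-axis (col 2 of R) = (0.5000,0.8660,0.0000)
R[1][2] = 0.8660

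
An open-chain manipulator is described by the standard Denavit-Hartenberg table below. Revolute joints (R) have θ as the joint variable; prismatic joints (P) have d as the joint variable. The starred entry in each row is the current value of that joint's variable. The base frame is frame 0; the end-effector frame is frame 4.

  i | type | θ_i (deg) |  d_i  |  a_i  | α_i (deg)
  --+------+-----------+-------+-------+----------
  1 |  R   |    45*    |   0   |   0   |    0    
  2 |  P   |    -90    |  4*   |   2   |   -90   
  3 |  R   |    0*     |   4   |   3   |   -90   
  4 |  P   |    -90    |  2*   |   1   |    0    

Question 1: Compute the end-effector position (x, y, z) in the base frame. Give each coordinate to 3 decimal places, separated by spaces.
7.071 -0.000 2.000

after link 1: o_1 = (0.0000, 0.0000, 0.0000)
after link 2: o_2 = (1.4142, -1.4142, 4.0000)
after link 3: o_3 = (6.3640, -0.7071, 4.0000)
after link 4: o_4 = (7.0711, -0.0000, 2.0000)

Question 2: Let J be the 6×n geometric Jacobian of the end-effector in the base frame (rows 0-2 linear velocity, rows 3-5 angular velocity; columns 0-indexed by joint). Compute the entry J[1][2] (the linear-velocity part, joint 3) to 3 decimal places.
1.414

axis z_2 = (0.7071,0.7071,0.0000); lever o_n−o_2 = (5.6569,1.4142,-2.0000)
cross product → J_v[:, 2] = (-1.4142,1.4142,-3.0000)
J_ω[:, 2] = z_2
entry J[1][2] = 1.4142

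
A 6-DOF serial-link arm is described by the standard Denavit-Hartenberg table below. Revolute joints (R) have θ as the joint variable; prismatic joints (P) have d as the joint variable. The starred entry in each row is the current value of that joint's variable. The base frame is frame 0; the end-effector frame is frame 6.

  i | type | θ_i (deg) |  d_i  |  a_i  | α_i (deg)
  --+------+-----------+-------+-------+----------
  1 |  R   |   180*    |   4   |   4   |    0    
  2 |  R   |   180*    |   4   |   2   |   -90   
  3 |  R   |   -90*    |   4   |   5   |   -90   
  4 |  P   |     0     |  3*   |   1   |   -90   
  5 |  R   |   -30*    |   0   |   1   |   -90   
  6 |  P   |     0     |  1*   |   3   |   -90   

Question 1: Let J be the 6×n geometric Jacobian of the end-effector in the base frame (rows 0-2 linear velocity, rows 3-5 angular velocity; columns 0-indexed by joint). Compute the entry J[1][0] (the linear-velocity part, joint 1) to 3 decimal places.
axis z_0 = ẑ; lever o_n−o_0 = (2.1340,4.0000,17.9641)
cross product → J_v[:, 0] = (-4.0000,2.1340,0.0000)
J_ω[:, 0] = z_0
entry J[1][0] = 2.1340

2.134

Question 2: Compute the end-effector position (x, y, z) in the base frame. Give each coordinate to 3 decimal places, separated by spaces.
2.134 4.000 17.964

after link 1: o_1 = (-4.0000, 0.0000, 4.0000)
after link 2: o_2 = (-2.0000, 0.0000, 8.0000)
after link 3: o_3 = (-2.0000, 4.0000, 13.0000)
after link 4: o_4 = (1.0000, 4.0000, 14.0000)
after link 5: o_5 = (1.5000, 4.0000, 14.8660)
after link 6: o_6 = (2.1340, 4.0000, 17.9641)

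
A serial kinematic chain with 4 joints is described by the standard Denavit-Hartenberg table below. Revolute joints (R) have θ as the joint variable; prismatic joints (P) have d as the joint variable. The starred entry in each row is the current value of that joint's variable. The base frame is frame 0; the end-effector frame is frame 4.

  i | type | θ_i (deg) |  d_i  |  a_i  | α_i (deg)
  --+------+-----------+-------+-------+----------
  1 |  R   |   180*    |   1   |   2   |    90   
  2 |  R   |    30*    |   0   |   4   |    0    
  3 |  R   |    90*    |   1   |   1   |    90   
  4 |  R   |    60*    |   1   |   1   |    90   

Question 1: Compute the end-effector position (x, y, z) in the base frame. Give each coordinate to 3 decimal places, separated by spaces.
after link 1: o_1 = (-2.0000, 0.0000, 1.0000)
after link 2: o_2 = (-5.4641, 0.0000, 3.0000)
after link 3: o_3 = (-4.9641, 1.0000, 3.8660)
after link 4: o_4 = (-5.5801, 1.8660, 4.7990)

-5.580 1.866 4.799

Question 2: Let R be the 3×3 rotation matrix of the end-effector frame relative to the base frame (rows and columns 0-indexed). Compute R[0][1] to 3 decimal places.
End-effector y-axis (col 1 of R) = (-0.8660,0.0000,0.5000)
R[0][1] = -0.8660

-0.866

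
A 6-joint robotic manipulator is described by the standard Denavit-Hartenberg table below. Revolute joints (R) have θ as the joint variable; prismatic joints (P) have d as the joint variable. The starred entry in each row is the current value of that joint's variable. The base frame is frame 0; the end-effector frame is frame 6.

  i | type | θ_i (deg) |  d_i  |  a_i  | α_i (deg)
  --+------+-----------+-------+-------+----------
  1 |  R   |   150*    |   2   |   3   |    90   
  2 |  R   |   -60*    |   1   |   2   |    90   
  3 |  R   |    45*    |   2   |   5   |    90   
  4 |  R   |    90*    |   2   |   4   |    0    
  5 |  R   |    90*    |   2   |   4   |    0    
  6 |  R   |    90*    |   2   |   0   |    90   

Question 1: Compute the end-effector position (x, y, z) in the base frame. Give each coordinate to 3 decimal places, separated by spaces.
-2.375 -1.556 -7.019

after link 1: o_1 = (-2.5981, 1.5000, 2.0000)
after link 2: o_2 = (-2.9641, 2.8660, 0.2679)
after link 3: o_3 = (-1.2273, 5.9457, -3.7939)
after link 4: o_4 = (0.4533, 3.3425, -7.0187)
after link 5: o_5 = (-1.0557, -0.6853, -5.7939)
after link 6: o_6 = (-2.3752, -1.5565, -7.0187)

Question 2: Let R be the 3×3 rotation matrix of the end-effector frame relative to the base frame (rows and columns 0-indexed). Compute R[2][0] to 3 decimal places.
End-effector x-axis (col 0 of R) = (-0.7500,0.4330,0.5000)
R[2][0] = 0.5000

0.500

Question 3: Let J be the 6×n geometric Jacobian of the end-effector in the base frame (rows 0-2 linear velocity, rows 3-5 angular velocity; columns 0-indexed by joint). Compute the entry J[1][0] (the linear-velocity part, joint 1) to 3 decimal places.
axis z_0 = ẑ; lever o_n−o_0 = (-2.3752,-1.5565,-7.0187)
cross product → J_v[:, 0] = (1.5565,-2.3752,0.0000)
J_ω[:, 0] = z_0
entry J[1][0] = -2.3752

-2.375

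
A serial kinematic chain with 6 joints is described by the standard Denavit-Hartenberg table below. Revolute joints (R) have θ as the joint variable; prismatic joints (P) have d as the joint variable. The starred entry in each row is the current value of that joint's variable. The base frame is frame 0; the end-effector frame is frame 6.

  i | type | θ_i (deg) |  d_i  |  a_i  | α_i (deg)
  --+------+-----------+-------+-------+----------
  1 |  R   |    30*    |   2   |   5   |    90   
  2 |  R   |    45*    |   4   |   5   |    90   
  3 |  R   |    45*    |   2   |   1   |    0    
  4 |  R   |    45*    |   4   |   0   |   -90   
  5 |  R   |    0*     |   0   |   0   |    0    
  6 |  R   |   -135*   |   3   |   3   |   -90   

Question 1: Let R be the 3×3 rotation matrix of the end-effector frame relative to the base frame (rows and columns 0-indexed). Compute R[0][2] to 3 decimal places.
0.787

End-effector z-axis (col 2 of R) = (0.7866,-0.3624,-0.5000)
R[0][2] = 0.7866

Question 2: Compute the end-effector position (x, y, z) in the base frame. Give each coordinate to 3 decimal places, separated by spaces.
12.254 4.089 -1.828

after link 1: o_1 = (4.3301, 2.5000, 2.0000)
after link 2: o_2 = (9.3920, 0.8037, 5.5355)
after link 3: o_3 = (11.4033, 1.1484, 4.6213)
after link 4: o_4 = (13.8528, 2.5626, 1.7929)
after link 5: o_5 = (13.8528, 2.5626, 1.7929)
after link 6: o_6 = (12.2541, 4.0891, -1.8284)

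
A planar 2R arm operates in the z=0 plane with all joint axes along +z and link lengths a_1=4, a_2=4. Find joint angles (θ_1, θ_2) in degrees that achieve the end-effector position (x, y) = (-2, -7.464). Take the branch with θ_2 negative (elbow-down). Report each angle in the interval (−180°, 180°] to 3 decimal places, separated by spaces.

-89.997 -30.005

cos θ_2 = (59.7113−4²−4²)/(2·4·4) = 0.8660; θ_2 = -30.0054° (elbow-down)
β = atan2(-7.4640,-2.0000) = -105.0002°; ψ = atan2(-2.0003,7.4639) = -15.0027°
θ_1 = β − ψ = -89.9975°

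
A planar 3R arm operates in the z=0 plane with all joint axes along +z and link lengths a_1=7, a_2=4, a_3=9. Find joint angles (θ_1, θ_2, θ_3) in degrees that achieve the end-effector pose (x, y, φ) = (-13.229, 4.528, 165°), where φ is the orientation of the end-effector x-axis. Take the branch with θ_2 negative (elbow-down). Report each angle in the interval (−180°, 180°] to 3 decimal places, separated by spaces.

-171.722 -134.994 111.716

wrist centre = target − a_3·(cos φ, sin φ) = (-4.5357, 2.1986)
cos θ_2 = (25.4062−7²−4²)/(2·7·4) = -0.7070; θ_2 = -134.9939° (elbow-down)
β = atan2(2.1986,-4.5357) = 154.1386°; ψ = atan2(-2.8287,4.1719) = -34.1391°
θ_1 = β − ψ = 188.2777°
θ_3 = φ − θ_1 − θ_2 = 111.7162° (wrapped to (-180°,180°])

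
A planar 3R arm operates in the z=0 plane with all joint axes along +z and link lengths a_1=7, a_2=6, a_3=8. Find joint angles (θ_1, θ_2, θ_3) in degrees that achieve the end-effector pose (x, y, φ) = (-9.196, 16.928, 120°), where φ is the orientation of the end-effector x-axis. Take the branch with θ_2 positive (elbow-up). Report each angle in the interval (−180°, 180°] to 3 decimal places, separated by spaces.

wrist centre = target − a_3·(cos φ, sin φ) = (-5.1960, 9.9998)
cos θ_2 = (126.9944−7²−6²)/(2·7·6) = 0.4999; θ_2 = 60.0044° (elbow-up)
β = atan2(9.9998,-5.1960) = 117.4569°; ψ = atan2(5.1964,9.9996) = 27.4591°
θ_1 = β − ψ = 89.9978°
θ_3 = φ − θ_1 − θ_2 = -30.0022° (wrapped to (-180°,180°])

89.998 60.004 -30.002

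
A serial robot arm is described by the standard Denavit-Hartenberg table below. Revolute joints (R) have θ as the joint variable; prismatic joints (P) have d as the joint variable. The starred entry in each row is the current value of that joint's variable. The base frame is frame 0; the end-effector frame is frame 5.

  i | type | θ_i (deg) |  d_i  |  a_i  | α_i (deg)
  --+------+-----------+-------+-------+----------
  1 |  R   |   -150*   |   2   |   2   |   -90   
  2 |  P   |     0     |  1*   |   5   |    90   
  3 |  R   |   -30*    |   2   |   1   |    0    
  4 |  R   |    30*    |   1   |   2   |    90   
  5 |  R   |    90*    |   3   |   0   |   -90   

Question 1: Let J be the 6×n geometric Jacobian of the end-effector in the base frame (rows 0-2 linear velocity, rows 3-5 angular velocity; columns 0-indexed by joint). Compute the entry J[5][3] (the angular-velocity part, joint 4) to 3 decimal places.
axis z_3 = (0.0000,0.0000,1.0000); lever o_n−o_3 = (-3.2321,1.5981,1.0000)
cross product → J_v[:, 3] = (-1.5981,-3.2321,0.0000)
J_ω[:, 3] = z_3
entry J[5][3] = 1.0000

1.000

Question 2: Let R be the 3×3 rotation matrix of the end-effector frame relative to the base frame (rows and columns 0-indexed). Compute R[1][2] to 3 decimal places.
0.500

End-effector z-axis (col 2 of R) = (0.8660,0.5000,0.0000)
R[1][2] = 0.5000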